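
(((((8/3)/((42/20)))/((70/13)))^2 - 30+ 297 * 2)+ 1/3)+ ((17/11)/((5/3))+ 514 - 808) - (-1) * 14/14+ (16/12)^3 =2938172761/10696455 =274.69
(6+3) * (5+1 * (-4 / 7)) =279 / 7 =39.86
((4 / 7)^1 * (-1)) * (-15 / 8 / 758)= 15 / 10612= 0.00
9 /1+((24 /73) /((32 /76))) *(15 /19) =702 /73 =9.62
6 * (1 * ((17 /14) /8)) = 51 /56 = 0.91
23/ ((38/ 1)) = 23/ 38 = 0.61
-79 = -79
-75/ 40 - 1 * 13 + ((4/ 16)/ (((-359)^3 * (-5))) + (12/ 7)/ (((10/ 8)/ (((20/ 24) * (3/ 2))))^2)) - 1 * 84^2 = -91581812062821/ 12955118120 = -7069.16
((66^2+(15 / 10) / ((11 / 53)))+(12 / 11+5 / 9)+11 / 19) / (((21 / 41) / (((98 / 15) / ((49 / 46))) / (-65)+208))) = 886302759106 / 500175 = 1771985.32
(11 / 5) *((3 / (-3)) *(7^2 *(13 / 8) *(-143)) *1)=1002001 / 40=25050.02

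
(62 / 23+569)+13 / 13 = 13172 / 23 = 572.70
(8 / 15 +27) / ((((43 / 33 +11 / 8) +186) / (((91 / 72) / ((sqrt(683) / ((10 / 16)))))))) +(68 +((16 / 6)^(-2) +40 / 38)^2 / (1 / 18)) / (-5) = -69222913 / 3696640 +413413 * sqrt(683) / 2449505736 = -18.72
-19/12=-1.58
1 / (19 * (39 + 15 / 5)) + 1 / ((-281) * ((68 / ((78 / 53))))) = 118810 / 101019219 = 0.00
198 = 198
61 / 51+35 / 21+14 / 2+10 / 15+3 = 230 / 17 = 13.53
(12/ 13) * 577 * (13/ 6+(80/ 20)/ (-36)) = 42698/ 39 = 1094.82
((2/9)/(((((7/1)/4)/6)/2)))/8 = 4/21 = 0.19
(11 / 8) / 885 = 0.00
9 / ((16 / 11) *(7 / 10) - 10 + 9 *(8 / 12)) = -495 / 164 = -3.02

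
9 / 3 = 3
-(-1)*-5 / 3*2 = -3.33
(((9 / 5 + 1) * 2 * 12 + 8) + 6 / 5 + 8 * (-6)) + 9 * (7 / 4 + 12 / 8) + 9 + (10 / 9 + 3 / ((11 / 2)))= 135247 / 1980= 68.31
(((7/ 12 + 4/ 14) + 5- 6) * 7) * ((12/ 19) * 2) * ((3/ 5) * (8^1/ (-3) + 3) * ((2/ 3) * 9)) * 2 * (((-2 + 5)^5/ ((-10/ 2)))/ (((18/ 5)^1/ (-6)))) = -21384/ 95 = -225.09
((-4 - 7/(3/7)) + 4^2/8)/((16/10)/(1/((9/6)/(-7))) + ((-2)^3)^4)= -1925/430044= -0.00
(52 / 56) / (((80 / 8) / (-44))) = -143 / 35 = -4.09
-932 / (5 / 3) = -2796 / 5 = -559.20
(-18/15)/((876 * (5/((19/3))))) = -19/10950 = -0.00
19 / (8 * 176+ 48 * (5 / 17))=323 / 24176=0.01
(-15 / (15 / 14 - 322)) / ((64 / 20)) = 525 / 35944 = 0.01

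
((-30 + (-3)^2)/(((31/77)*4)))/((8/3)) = -4851/992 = -4.89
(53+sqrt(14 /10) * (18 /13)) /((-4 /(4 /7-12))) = 72 * sqrt(35) /91+1060 /7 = 156.11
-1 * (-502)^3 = 126506008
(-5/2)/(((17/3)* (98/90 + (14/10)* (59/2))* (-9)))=0.00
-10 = -10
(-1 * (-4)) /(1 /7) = 28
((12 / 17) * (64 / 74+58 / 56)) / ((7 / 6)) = 1.15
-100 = -100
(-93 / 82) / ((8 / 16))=-2.27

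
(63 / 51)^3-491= -489.12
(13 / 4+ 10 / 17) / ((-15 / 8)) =-174 / 85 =-2.05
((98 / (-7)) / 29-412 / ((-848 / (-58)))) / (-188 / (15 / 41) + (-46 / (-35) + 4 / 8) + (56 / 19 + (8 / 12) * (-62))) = 58591155 / 1125211571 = 0.05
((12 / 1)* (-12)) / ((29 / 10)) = -49.66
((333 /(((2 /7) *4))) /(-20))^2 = 5433561 /25600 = 212.25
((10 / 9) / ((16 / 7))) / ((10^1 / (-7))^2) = 343 / 1440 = 0.24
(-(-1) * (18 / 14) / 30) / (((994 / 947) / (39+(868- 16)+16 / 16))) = 633543 / 17395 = 36.42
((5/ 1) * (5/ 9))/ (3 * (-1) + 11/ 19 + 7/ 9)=-475/ 281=-1.69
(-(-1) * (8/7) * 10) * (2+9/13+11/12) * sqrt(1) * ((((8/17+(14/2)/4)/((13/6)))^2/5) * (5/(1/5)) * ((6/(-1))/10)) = -129.97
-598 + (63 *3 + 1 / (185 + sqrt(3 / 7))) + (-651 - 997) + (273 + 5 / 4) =-106773922 / 59893 - sqrt(21) / 239572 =-1782.74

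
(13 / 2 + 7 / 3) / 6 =53 / 36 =1.47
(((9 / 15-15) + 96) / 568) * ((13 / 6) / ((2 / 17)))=3757 / 1420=2.65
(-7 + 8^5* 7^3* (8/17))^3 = 726943071531196120451417/4913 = 147963173525584392520.13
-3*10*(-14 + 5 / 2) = 345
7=7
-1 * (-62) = 62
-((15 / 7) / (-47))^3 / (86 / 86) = 3375 / 35611289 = 0.00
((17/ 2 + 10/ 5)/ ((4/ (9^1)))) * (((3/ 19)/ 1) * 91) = 51597/ 152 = 339.45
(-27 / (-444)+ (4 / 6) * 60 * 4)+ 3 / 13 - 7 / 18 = 2768875 / 17316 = 159.90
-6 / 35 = -0.17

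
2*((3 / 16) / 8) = 3 / 64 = 0.05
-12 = -12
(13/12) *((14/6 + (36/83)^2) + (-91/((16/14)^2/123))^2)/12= 80817604651588207/12189892608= 6629886.52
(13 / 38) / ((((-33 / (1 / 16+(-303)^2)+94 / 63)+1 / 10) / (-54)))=-64965561570 / 5597472941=-11.61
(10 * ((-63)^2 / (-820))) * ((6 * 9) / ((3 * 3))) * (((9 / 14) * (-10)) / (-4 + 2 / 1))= -933.48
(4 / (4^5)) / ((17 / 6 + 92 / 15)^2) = 225 / 4631104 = 0.00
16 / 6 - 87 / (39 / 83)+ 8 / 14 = -49663 / 273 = -181.92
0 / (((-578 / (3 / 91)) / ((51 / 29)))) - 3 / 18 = -1 / 6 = -0.17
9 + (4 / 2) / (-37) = 331 / 37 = 8.95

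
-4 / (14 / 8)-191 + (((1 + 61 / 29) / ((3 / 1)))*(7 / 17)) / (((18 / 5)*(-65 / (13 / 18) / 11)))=-36022261 / 186354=-193.30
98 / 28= 7 / 2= 3.50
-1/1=-1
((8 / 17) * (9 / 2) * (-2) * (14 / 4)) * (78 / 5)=-231.25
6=6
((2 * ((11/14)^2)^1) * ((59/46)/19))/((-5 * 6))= -7139/2569560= -0.00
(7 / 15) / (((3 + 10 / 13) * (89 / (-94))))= -1222 / 9345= -0.13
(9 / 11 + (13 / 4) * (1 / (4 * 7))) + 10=13471 / 1232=10.93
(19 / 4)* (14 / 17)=133 / 34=3.91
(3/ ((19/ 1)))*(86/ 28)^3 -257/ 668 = 36483269/ 8706712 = 4.19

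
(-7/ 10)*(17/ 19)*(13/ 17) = -91/ 190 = -0.48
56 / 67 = 0.84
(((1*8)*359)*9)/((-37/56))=-39121.30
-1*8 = -8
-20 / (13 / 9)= -180 / 13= -13.85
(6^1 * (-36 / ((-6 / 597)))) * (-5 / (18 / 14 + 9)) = -20895 / 2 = -10447.50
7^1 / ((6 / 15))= 35 / 2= 17.50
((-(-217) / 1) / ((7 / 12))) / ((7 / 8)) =2976 / 7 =425.14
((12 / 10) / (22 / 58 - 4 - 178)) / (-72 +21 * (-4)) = 29 / 684710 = 0.00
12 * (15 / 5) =36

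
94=94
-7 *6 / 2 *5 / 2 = -105 / 2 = -52.50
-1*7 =-7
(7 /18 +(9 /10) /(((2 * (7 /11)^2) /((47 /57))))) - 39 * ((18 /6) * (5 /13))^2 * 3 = -336506153 /2178540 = -154.46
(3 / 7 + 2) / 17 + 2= 15 / 7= 2.14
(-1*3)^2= 9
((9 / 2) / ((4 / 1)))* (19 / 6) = 57 / 16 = 3.56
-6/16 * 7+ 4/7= -115/56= -2.05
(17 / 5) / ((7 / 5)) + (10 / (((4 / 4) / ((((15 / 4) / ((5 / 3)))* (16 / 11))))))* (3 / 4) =2077 / 77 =26.97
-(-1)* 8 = 8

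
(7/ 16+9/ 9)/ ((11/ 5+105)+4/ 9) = 1035/ 77504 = 0.01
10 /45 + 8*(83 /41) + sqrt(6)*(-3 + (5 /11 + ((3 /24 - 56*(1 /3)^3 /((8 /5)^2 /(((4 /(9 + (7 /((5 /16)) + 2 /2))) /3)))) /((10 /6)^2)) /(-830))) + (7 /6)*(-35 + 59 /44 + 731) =26951167 /32472 - 3388444921*sqrt(6) /1331154000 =823.75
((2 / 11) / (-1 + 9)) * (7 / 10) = 7 / 440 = 0.02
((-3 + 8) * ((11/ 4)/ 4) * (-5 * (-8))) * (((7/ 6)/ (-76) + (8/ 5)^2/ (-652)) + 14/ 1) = 1922.35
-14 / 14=-1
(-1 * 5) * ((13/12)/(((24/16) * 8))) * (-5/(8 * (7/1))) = 325/8064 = 0.04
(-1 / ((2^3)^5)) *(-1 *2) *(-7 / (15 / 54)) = -0.00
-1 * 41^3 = -68921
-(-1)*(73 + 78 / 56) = 2083 / 28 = 74.39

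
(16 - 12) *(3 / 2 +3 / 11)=78 / 11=7.09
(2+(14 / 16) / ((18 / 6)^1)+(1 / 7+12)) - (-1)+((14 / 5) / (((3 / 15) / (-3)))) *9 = -60911 / 168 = -362.57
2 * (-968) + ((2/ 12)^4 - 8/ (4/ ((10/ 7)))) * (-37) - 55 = -17103571/ 9072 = -1885.31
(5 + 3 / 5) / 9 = 0.62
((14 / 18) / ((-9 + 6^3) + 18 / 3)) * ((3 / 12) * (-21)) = -49 / 2556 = -0.02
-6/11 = -0.55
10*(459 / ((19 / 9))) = 41310 / 19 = 2174.21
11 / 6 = 1.83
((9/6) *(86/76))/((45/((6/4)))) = 43/760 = 0.06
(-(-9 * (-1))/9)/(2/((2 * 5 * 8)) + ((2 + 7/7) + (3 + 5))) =-40/441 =-0.09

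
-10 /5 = -2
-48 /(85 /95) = -912 /17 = -53.65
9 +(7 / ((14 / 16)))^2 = 73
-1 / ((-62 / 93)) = 3 / 2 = 1.50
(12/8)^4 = 81/16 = 5.06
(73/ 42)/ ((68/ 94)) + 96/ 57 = 110885/ 27132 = 4.09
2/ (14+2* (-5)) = 1/ 2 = 0.50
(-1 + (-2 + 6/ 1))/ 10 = 3/ 10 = 0.30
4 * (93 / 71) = 372 / 71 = 5.24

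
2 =2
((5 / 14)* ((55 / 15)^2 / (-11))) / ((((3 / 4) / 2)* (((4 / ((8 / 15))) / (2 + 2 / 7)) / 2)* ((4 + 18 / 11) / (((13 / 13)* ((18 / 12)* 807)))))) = -2083136 / 13671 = -152.38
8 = 8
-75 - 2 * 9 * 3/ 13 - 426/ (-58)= -27072/ 377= -71.81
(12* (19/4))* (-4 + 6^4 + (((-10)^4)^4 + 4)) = 570000000000073872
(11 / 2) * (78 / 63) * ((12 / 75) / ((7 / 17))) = 9724 / 3675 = 2.65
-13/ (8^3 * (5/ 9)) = -117/ 2560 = -0.05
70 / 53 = 1.32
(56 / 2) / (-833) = -4 / 119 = -0.03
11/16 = 0.69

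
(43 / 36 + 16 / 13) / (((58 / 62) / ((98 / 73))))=1724065 / 495378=3.48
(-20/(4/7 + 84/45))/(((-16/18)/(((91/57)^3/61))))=131874925/214220288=0.62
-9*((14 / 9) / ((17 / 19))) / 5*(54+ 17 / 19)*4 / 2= -29204 / 85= -343.58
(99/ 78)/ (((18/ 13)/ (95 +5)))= 275/ 3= 91.67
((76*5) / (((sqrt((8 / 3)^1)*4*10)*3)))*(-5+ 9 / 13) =-133*sqrt(6) / 39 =-8.35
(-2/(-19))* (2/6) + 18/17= 1060/969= 1.09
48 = 48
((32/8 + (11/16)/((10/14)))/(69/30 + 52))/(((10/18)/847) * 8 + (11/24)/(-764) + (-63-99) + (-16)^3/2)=-0.00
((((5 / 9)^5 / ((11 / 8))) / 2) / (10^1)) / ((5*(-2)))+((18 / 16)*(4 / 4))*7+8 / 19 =819049679 / 98729928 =8.30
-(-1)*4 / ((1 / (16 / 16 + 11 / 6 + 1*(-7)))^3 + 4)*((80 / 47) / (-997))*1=-1250000 / 729641489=-0.00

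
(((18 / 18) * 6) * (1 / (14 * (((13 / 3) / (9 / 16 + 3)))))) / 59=513 / 85904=0.01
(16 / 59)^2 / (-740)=-64 / 643985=-0.00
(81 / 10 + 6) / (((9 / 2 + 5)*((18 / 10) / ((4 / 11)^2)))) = 752 / 6897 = 0.11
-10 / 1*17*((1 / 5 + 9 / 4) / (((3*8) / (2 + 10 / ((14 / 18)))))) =-1547 / 6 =-257.83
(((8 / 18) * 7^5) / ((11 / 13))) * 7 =6117748 / 99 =61795.43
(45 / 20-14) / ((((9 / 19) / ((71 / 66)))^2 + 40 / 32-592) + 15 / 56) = 1197429058 / 60155600851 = 0.02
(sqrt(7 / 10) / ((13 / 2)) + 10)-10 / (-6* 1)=11.80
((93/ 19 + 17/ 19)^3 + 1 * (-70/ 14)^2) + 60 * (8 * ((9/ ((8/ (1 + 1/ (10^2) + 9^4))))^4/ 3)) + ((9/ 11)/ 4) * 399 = 475201304274825393.26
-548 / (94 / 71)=-19454 / 47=-413.91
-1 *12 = -12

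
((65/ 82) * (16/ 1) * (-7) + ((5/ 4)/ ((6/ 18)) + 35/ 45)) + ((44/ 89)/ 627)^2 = -355596476093/ 4220593956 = -84.25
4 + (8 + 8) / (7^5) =67244 / 16807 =4.00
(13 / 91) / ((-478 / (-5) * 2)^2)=25 / 6397552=0.00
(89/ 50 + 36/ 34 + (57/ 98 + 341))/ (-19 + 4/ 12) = -5379417/ 291550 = -18.45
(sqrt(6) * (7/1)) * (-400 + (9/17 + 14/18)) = -6836.16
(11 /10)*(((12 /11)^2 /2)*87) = 3132 /55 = 56.95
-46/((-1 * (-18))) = -23/9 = -2.56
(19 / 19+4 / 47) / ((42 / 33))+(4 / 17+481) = 5392635 / 11186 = 482.09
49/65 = 0.75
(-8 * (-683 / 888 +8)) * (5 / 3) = -32105 / 333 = -96.41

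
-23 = -23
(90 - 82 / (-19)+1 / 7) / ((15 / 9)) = 56.68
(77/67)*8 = 9.19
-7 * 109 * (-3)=2289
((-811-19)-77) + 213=-694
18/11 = 1.64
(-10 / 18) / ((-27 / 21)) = 35 / 81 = 0.43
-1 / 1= -1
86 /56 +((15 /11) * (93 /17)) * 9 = 359581 /5236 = 68.67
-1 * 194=-194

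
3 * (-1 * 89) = -267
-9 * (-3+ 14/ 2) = -36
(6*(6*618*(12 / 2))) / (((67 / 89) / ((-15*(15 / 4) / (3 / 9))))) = -2004822900 / 67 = -29922729.85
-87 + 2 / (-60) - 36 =-3691 / 30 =-123.03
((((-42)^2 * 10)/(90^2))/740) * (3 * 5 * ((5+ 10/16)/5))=147/2960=0.05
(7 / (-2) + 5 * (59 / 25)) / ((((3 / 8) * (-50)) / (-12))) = 664 / 125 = 5.31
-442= -442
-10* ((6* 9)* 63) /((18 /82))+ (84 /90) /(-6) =-6974107 /45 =-154980.16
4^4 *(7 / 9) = 199.11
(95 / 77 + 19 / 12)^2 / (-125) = -6775609 / 106722000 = -0.06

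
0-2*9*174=-3132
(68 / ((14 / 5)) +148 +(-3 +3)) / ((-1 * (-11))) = 1206 / 77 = 15.66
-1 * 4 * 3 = -12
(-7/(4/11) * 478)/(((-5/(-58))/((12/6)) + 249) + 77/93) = -36.82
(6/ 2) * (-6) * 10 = -180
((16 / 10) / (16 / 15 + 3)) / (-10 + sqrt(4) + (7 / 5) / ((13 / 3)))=-1560 / 30439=-0.05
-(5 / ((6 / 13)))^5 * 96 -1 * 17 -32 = -1160294594 / 81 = -14324624.62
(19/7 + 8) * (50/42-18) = -8825/49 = -180.10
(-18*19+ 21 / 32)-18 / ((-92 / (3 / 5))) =-1255713 / 3680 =-341.23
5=5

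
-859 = -859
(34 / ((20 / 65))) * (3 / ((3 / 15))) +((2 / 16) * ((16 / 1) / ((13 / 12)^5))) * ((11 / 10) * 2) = 6165130083 / 3712930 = 1660.45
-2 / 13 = -0.15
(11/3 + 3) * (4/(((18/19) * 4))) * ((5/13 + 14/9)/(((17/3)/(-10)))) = -431300/17901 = -24.09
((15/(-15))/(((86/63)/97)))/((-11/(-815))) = -4980465/946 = -5264.76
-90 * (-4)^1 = 360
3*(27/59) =81/59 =1.37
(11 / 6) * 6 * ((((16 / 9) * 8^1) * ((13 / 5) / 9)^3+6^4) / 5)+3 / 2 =2853.45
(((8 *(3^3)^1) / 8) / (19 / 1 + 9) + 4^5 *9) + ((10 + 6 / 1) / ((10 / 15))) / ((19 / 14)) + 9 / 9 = 4913365 / 532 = 9235.65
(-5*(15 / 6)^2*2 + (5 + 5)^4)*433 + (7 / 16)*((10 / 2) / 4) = 275388035 / 64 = 4302938.05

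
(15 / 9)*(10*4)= 200 / 3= 66.67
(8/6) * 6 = 8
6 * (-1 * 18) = -108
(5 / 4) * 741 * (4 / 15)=247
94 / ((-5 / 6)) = -564 / 5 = -112.80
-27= -27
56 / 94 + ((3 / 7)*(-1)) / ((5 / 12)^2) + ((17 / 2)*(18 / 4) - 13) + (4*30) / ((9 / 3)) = 2085109 / 32900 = 63.38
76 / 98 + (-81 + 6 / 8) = -15577 / 196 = -79.47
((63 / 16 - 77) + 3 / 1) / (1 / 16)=-1121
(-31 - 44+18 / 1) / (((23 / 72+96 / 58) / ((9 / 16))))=-7047 / 434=-16.24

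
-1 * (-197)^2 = -38809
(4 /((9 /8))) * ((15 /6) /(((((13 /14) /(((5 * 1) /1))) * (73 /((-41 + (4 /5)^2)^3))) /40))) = -1840820762368 /1067625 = -1724220.36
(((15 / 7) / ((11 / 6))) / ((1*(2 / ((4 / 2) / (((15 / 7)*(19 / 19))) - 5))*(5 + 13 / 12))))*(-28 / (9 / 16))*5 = 78080 / 803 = 97.24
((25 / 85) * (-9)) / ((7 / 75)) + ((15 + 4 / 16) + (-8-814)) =-397513 / 476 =-835.11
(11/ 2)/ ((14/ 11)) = 121/ 28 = 4.32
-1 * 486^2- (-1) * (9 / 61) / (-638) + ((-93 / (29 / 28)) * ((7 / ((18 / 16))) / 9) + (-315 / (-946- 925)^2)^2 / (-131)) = -398535848712181995354514435 / 1686866538917430323046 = -236258.08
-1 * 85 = -85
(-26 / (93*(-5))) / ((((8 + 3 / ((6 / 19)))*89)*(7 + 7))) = 26 / 10139325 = 0.00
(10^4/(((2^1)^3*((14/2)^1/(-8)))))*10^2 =-1000000/7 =-142857.14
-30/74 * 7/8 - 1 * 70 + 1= -20529/296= -69.35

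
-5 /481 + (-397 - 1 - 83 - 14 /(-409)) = -94621960 /196729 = -480.98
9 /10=0.90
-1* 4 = -4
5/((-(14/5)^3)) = -625/2744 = -0.23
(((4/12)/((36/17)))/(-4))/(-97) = 17/41904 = 0.00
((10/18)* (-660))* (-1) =1100/3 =366.67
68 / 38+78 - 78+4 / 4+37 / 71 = 4466 / 1349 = 3.31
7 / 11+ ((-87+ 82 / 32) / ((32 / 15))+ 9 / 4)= -206659 / 5632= -36.69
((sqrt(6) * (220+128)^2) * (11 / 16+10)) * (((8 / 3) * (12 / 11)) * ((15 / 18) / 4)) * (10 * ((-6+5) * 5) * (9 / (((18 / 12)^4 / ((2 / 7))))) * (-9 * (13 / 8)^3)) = 118482287625 * sqrt(6) / 154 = 1884552910.64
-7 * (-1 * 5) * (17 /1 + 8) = 875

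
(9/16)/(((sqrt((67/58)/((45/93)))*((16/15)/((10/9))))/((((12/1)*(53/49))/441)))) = 1325*sqrt(1806990)/159580064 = 0.01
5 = 5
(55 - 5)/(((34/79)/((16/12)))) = 7900/51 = 154.90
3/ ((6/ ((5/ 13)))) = 5/ 26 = 0.19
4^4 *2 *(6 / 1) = 3072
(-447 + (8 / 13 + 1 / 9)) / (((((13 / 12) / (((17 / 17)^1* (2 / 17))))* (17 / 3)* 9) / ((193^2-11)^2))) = -579228132622528 / 439569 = -1317718339.15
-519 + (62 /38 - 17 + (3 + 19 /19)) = -10077 /19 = -530.37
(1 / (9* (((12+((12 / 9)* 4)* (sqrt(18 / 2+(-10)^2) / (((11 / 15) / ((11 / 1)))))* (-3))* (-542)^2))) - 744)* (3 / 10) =-1029133682335873 / 4610813988960 - sqrt(109) / 230540699448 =-223.20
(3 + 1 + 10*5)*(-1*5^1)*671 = -181170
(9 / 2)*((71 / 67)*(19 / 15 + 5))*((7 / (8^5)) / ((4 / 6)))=210231 / 21954560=0.01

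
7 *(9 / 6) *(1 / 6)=7 / 4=1.75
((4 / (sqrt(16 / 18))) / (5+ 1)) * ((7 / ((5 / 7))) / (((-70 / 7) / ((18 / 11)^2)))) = -3969 * sqrt(2) / 3025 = -1.86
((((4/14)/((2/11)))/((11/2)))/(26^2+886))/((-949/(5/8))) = -5/41505464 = -0.00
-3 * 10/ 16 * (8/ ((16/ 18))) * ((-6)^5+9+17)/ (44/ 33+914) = 1569375/ 10984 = 142.88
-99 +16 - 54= -137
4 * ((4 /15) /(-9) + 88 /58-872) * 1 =-13632224 /3915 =-3482.05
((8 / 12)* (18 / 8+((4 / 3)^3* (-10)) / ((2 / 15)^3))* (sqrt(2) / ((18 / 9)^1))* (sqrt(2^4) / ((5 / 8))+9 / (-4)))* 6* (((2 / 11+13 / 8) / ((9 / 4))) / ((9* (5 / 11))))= -175920409* sqrt(2) / 10800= -23036.02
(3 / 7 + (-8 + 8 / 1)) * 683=2049 / 7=292.71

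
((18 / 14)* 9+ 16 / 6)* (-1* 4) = -1196 / 21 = -56.95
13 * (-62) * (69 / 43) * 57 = -3169998 / 43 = -73720.88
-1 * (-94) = 94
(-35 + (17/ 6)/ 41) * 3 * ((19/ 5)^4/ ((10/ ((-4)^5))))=286681178368/ 128125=2237511.64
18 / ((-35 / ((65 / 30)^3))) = -5.23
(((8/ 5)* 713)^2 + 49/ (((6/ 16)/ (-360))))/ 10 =15679808/ 125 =125438.46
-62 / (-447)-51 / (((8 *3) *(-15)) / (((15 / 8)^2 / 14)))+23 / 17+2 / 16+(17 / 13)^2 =3.36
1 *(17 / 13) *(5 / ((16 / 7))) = 595 / 208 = 2.86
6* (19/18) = 6.33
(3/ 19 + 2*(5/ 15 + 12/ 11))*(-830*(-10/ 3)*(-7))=-58223.55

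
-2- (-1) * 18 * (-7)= -128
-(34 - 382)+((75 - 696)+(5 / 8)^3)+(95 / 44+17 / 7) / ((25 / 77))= -3310411 / 12800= -258.63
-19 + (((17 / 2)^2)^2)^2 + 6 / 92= 160442309655 / 5888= 27249033.57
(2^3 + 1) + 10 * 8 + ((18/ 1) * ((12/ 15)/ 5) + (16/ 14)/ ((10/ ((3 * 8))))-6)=15509/ 175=88.62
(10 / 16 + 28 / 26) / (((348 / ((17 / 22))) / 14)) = 7021 / 132704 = 0.05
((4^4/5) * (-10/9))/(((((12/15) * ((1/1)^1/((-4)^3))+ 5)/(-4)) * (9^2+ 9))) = 16384/32319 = 0.51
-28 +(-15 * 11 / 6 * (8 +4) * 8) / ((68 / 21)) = -14336 / 17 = -843.29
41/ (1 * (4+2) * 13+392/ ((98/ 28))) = 41/ 190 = 0.22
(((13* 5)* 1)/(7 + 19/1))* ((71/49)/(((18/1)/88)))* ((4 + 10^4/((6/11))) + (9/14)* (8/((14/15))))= 21058868380/64827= 324847.18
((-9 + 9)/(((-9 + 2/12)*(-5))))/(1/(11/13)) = 0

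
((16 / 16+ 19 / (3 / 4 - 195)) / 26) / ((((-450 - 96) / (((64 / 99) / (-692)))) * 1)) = 2804 / 47228952771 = 0.00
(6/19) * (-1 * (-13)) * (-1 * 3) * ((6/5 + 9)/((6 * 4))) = -1989/380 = -5.23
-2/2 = -1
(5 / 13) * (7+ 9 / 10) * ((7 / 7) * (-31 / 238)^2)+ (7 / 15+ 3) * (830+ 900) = 26497837805 / 4418232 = 5997.38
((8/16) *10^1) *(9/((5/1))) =9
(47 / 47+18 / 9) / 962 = 3 / 962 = 0.00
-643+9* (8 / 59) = -37865 / 59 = -641.78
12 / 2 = 6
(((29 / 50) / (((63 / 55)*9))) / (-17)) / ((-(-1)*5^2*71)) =-319 / 171092250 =-0.00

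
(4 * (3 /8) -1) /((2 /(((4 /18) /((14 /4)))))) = 0.02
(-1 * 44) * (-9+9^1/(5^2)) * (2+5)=66528/25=2661.12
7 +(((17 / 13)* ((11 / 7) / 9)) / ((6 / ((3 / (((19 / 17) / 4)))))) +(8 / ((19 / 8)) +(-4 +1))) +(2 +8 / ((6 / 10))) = 359620 / 15561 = 23.11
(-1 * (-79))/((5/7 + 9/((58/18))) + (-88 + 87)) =16037/509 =31.51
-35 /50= -7 /10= -0.70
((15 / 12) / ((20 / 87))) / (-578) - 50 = -462487 / 9248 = -50.01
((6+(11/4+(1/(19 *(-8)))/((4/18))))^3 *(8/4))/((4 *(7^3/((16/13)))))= 18630700451/15659151872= 1.19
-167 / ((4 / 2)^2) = -167 / 4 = -41.75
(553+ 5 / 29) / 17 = 16042 / 493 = 32.54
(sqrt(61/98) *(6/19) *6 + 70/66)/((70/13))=13/66 + 117 *sqrt(122)/4655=0.47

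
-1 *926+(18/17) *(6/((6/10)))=-15562/17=-915.41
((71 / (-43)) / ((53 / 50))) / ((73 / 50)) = -177500 / 166367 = -1.07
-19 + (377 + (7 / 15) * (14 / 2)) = 5419 / 15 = 361.27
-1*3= -3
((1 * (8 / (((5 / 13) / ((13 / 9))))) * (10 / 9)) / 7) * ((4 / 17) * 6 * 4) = 86528 / 3213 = 26.93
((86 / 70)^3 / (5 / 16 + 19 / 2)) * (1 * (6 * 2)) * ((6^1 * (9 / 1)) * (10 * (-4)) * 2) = -13189257216 / 1346275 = -9796.85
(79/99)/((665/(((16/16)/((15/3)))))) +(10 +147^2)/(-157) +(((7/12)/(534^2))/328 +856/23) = -14895052702669285469/148234545812707200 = -100.48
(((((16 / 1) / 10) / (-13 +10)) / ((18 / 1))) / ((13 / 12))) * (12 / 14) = -32 / 1365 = -0.02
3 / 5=0.60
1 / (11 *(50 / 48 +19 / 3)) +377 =244681 / 649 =377.01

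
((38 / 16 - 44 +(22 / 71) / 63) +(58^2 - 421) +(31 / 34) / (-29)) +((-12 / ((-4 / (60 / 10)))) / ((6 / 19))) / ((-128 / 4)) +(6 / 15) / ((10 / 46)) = 5118521043383 / 1764151200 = 2901.41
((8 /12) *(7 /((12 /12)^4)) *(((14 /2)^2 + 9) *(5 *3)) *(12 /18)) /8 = 1015 /3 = 338.33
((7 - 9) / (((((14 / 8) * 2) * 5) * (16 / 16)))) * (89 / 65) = -0.16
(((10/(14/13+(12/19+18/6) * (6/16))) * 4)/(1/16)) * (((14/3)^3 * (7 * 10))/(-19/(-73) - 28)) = -709303189504/10539153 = -67301.73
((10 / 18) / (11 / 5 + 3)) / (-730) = -5 / 34164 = -0.00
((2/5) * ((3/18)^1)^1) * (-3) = -1/5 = -0.20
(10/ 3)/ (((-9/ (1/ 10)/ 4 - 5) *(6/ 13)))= -26/ 99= -0.26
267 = 267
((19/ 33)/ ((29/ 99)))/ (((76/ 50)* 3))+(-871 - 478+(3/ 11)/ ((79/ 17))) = -67967615/ 50402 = -1348.51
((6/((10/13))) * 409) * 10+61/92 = 2935045/92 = 31902.66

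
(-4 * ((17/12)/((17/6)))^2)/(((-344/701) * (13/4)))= 701/1118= 0.63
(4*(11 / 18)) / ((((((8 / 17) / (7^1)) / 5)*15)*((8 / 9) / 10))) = 6545 / 48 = 136.35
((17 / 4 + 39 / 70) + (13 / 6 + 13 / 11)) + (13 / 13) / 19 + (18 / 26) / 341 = 8.21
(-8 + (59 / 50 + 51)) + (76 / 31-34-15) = -3671 / 1550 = -2.37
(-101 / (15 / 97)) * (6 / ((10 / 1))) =-9797 / 25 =-391.88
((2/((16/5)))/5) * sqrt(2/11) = sqrt(22)/88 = 0.05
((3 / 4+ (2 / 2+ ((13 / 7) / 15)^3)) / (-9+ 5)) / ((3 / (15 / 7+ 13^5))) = -10542023519879 / 194481000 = -54205.93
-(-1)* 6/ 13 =6/ 13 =0.46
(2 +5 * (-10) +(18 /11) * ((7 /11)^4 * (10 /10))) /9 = -2562410 /483153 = -5.30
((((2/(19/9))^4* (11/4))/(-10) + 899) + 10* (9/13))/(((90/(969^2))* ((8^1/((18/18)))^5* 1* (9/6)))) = 2217229859671/11533516800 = 192.24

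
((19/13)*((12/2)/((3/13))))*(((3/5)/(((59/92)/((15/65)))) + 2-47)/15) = -2175462/19175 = -113.45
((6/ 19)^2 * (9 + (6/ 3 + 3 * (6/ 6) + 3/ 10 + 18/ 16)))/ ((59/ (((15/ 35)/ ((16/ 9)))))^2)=4048137/ 157633047040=0.00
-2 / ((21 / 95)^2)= -18050 / 441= -40.93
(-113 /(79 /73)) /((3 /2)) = -16498 /237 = -69.61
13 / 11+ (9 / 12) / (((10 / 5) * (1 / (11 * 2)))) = 415 / 44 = 9.43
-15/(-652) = 15/652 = 0.02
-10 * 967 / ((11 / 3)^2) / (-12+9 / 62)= 359724 / 5929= 60.67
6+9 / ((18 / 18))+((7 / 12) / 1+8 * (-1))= 91 / 12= 7.58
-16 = -16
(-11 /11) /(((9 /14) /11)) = -154 /9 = -17.11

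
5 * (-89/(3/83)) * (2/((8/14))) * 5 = -1292725/6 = -215454.17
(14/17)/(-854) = -1/1037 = -0.00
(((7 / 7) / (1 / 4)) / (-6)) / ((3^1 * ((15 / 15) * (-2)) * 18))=1 / 162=0.01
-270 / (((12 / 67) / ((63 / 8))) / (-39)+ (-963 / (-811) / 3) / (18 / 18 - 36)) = 60077704050 / 2646079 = 22704.43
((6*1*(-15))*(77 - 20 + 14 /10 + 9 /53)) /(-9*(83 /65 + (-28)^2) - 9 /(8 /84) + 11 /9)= 326872260 /444039353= 0.74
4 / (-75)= -4 / 75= -0.05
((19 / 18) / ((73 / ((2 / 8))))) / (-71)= -19 / 373176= -0.00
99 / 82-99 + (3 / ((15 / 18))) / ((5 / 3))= -196047 / 2050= -95.63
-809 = -809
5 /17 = 0.29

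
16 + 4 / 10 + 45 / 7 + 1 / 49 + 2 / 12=33833 / 1470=23.02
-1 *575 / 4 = -575 / 4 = -143.75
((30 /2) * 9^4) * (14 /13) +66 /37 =105987.17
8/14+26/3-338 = -6904/21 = -328.76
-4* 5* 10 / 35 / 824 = -5 / 721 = -0.01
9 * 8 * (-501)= -36072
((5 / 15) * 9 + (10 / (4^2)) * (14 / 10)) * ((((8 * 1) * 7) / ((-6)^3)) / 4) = -217 / 864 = -0.25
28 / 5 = 5.60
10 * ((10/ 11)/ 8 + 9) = 2005/ 22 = 91.14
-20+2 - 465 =-483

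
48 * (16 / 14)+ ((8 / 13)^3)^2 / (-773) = 1432749534080 / 26117863499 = 54.86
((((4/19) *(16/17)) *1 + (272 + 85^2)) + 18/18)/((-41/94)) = -17190.99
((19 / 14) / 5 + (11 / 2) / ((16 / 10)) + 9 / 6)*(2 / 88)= 2917 / 24640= 0.12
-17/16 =-1.06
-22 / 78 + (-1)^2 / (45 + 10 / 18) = -4159 / 15990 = -0.26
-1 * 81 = -81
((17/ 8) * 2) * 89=1513/ 4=378.25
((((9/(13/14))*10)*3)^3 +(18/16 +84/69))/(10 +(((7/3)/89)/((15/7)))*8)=39801165004202535/16348597616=2434530.83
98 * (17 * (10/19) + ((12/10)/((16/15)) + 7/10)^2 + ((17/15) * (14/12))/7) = 167136011/136800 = 1221.75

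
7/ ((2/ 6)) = 21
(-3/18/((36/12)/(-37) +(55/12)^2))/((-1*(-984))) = -37/4571213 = -0.00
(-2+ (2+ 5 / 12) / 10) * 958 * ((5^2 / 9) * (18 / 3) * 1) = -505345 / 18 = -28074.72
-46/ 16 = -23/ 8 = -2.88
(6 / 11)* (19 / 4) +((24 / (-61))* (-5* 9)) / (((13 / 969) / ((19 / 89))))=441468249 / 1552694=284.32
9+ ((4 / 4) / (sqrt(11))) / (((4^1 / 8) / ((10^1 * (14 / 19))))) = 280 * sqrt(11) / 209+ 9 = 13.44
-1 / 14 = -0.07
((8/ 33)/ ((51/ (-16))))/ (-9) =128/ 15147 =0.01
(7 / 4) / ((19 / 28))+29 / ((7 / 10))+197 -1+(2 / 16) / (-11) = 2808915 / 11704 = 240.00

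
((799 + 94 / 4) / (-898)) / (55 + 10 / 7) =-2303 / 141884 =-0.02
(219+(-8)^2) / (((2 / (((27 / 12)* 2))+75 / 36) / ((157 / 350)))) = 50.22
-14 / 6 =-7 / 3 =-2.33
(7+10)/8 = 17/8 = 2.12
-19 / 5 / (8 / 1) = -19 / 40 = -0.48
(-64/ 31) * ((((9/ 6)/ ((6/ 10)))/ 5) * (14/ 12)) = -112/ 93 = -1.20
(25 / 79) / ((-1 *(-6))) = 25 / 474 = 0.05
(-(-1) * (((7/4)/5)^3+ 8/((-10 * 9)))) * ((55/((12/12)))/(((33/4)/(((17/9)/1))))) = -0.58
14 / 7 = 2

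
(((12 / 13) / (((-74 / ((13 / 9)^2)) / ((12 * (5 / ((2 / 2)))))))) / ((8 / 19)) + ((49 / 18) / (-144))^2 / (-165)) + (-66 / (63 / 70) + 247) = 6971033367803 / 41016222720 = 169.96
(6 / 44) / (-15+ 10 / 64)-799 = -4174823 / 5225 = -799.01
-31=-31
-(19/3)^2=-361/9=-40.11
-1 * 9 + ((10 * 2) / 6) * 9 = 21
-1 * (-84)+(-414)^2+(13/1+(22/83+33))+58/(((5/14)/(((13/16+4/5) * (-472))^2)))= 977797016529/10375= 94245495.57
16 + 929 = 945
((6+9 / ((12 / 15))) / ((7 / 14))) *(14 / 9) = 161 / 3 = 53.67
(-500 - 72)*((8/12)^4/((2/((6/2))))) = -4576/27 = -169.48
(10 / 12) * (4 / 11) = 10 / 33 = 0.30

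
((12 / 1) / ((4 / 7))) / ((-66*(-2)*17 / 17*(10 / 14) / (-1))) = -49 / 220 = -0.22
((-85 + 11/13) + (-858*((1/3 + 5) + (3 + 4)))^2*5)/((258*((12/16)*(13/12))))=19409642576/7267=2670929.21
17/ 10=1.70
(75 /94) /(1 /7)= 525 /94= 5.59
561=561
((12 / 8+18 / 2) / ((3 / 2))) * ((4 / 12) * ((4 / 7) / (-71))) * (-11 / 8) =11 / 426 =0.03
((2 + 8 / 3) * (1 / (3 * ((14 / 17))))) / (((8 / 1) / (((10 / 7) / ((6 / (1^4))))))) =85 / 1512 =0.06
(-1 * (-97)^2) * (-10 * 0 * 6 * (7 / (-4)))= 0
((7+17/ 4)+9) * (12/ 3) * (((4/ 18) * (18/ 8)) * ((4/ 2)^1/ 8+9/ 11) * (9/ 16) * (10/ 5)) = 34263/ 704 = 48.67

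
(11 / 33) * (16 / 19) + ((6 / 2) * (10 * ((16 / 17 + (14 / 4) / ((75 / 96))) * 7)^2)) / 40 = 11122694416 / 10295625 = 1080.33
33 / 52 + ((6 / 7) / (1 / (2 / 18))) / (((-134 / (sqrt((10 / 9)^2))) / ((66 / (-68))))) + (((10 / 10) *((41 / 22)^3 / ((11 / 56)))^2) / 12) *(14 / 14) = 18220678332918511 / 199962752910921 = 91.12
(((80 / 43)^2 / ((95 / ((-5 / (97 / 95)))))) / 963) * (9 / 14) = -16000 / 134335397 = -0.00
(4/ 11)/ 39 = 4/ 429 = 0.01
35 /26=1.35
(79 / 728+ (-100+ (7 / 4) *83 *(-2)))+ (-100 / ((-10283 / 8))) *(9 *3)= -351015 / 904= -388.29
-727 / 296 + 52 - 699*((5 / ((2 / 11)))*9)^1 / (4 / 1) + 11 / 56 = -43200.88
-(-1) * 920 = 920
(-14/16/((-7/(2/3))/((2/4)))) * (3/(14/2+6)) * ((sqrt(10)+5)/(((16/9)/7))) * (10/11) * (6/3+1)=945 * sqrt(10)/9152+4725/9152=0.84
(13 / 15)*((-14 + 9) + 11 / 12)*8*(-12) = 339.73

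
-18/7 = -2.57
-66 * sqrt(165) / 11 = -6 * sqrt(165) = -77.07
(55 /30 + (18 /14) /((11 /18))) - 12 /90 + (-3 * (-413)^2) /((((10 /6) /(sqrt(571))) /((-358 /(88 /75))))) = 2929 /770 + 4121799885 * sqrt(571) /44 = 2238475168.83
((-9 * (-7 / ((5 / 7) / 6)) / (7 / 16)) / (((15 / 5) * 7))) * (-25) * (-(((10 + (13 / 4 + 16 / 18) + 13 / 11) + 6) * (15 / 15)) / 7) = 337720 / 77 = 4385.97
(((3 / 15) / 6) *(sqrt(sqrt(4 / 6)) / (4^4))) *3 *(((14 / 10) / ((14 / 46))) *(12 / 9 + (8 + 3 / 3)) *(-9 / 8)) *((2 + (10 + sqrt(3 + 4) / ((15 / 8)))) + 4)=713 *54^(1 / 4) *(-30-sqrt(7)) / 192000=-0.33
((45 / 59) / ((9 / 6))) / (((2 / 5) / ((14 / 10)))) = 105 / 59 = 1.78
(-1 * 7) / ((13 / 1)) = -7 / 13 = -0.54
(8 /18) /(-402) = -2 /1809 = -0.00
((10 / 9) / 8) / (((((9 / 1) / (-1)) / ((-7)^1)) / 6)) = 35 / 54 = 0.65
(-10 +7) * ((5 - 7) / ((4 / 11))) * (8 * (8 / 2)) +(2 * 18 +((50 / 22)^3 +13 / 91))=5365494 / 9317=575.88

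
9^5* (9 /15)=177147 /5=35429.40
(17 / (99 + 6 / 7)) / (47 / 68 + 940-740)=8092 / 9539253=0.00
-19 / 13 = -1.46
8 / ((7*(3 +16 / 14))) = 0.28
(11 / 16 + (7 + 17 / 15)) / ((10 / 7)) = 14819 / 2400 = 6.17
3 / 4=0.75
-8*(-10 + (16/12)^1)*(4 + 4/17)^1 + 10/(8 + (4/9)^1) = 294.83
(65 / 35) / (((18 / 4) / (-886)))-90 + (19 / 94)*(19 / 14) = -770497 / 1692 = -455.38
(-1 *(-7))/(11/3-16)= -21/37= -0.57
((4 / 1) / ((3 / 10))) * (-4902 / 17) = -65360 / 17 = -3844.71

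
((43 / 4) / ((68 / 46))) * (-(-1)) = 989 / 136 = 7.27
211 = 211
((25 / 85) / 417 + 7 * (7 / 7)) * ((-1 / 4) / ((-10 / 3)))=12407 / 23630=0.53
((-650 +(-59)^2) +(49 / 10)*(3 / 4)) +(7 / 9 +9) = 1024003 / 360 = 2844.45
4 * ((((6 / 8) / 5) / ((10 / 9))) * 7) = 189 / 50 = 3.78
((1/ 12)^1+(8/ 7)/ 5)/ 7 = 131/ 2940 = 0.04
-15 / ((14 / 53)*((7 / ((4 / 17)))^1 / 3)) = -4770 / 833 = -5.73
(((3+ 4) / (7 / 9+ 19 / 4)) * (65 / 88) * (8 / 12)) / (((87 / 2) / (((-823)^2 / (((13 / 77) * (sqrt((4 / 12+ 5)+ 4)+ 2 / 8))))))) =-796538904 / 513619+ 2124103744 * sqrt(21) / 513619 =17400.69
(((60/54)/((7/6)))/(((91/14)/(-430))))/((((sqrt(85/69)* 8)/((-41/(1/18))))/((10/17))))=1057800* sqrt(5865)/26299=3080.34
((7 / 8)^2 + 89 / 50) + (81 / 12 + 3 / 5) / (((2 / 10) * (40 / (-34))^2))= 11639 / 400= 29.10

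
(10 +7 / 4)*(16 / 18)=10.44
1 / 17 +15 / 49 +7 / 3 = 6743 / 2499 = 2.70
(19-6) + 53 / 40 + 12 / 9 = 1879 / 120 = 15.66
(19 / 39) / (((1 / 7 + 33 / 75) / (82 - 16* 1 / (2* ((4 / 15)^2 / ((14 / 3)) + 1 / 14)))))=-222775 / 25857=-8.62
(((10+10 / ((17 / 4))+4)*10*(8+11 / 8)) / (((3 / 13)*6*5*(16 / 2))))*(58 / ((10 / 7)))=1123.84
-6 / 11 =-0.55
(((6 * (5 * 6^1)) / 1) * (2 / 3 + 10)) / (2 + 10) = 160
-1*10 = -10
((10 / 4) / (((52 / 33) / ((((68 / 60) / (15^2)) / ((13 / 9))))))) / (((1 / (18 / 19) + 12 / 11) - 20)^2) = 1832787 / 105593101250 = 0.00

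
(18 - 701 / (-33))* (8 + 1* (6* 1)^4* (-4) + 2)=-6700330 / 33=-203040.30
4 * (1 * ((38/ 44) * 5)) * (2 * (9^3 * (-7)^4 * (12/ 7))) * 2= 2280428640/ 11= 207311694.55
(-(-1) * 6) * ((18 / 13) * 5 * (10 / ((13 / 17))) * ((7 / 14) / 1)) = 45900 / 169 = 271.60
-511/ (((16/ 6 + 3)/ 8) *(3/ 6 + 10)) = -1168/ 17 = -68.71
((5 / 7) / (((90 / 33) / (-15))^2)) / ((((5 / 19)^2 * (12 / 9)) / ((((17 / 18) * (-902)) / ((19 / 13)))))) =-229143629 / 1680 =-136395.02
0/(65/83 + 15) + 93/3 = 31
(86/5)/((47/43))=3698/235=15.74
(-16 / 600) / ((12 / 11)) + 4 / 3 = 589 / 450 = 1.31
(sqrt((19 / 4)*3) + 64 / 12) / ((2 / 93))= 93*sqrt(57) / 4 + 248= 423.53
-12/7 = -1.71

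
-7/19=-0.37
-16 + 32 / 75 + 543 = 39557 / 75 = 527.43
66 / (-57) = -22 / 19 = -1.16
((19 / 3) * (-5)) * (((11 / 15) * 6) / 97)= -418 / 291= -1.44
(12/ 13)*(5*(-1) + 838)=9996/ 13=768.92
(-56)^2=3136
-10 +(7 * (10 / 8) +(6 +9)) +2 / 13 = 723 / 52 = 13.90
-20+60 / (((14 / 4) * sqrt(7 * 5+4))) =-20+40 * sqrt(39) / 91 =-17.25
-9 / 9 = -1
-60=-60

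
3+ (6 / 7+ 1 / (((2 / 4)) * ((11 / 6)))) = 381 / 77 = 4.95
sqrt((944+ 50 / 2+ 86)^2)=1055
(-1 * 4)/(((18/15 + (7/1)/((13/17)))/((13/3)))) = -3380/2019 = -1.67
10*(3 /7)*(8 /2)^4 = 7680 /7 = 1097.14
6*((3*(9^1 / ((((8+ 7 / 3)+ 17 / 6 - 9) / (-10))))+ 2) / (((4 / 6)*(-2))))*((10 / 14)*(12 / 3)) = 5652 / 7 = 807.43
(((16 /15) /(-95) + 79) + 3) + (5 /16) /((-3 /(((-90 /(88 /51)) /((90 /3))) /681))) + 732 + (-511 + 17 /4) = 139932880069 /455452800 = 307.24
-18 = -18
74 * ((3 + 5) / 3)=592 / 3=197.33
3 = 3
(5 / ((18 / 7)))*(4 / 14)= 5 / 9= 0.56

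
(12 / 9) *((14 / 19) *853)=47768 / 57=838.04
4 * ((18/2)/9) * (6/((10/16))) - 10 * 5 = -58/5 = -11.60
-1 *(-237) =237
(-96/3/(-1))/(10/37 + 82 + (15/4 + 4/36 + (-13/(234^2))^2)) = 21005277696/56537924545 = 0.37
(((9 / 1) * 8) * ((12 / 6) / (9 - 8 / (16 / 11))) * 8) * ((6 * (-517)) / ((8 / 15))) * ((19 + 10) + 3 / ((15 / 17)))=-434180736 / 7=-62025819.43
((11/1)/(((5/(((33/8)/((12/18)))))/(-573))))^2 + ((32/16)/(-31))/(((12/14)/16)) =60839413.80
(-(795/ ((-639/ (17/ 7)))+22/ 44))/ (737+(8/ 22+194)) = 82709/ 30550590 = 0.00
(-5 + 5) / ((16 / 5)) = 0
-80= -80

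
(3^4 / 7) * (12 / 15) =324 / 35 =9.26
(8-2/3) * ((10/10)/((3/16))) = 352/9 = 39.11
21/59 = 0.36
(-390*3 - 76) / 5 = -1246 / 5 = -249.20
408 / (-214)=-204 / 107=-1.91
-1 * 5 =-5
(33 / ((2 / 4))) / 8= 33 / 4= 8.25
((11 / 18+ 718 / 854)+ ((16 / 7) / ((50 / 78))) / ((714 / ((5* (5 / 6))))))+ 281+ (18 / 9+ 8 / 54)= 284.62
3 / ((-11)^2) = 3 / 121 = 0.02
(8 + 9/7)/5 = 13/7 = 1.86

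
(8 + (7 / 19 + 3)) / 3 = 72 / 19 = 3.79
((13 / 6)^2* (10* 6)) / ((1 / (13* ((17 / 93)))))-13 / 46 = 8586643 / 12834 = 669.05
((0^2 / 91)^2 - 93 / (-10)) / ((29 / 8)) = 372 / 145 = 2.57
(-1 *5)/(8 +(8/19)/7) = -665/1072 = -0.62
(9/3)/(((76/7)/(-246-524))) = -8085/38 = -212.76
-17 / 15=-1.13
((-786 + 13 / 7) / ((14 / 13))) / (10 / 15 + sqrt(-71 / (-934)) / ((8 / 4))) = -799769256 / 700945 + 642213 * sqrt(66314) / 700945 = -905.05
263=263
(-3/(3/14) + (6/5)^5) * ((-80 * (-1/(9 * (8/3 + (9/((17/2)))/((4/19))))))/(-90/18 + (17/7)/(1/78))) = -136988992/1900190625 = -0.07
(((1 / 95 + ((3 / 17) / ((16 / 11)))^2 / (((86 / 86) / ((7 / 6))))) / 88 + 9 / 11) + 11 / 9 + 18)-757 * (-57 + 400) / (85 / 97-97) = 2721.26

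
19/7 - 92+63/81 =-88.51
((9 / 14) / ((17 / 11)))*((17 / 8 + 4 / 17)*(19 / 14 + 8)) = 4163049 / 453152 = 9.19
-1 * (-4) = 4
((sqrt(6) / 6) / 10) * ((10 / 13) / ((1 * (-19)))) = -0.00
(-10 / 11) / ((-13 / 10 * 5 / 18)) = 360 / 143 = 2.52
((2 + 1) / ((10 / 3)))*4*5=18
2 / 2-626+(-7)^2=-576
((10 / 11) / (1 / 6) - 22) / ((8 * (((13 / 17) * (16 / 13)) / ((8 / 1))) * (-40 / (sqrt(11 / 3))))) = 1547 * sqrt(33) / 10560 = 0.84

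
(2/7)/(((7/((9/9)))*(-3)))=-2/147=-0.01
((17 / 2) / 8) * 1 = 17 / 16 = 1.06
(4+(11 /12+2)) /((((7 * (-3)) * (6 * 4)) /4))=-83 /1512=-0.05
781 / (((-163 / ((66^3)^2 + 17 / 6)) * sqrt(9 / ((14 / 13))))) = -387316409788253 * sqrt(182) / 38142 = -136992922195.65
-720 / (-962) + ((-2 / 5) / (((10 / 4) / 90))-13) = -26.65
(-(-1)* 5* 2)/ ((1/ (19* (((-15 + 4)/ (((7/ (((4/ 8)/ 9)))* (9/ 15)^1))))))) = -5225/ 189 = -27.65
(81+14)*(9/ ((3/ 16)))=4560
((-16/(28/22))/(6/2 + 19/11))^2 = 58564/8281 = 7.07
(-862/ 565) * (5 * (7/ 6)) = -8.90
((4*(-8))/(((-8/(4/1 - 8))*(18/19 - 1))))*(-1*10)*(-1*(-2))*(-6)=36480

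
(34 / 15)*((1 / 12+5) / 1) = 1037 / 90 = 11.52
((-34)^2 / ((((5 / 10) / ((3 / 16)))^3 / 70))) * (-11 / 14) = -429165 / 128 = -3352.85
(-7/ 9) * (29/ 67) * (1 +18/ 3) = -1421/ 603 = -2.36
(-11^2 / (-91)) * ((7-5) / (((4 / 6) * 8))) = 0.50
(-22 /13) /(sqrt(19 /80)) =-3.47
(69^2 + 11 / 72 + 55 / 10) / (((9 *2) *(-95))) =-2.79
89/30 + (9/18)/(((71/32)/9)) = 4.99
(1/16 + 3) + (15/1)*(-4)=-911/16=-56.94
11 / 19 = 0.58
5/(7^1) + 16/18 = 101/63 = 1.60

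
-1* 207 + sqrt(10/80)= -207 + sqrt(2)/4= -206.65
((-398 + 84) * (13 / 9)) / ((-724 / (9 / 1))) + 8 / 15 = 33511 / 5430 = 6.17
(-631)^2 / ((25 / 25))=398161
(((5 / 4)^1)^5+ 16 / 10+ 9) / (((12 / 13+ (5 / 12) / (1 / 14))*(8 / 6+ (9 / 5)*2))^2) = 4784100165 / 389336065024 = 0.01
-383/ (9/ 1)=-383/ 9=-42.56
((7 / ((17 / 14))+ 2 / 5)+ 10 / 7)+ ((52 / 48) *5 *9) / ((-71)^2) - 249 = -2896180443 / 11997580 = -241.40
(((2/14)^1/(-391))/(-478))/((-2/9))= -9/2616572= -0.00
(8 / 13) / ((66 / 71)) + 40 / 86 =20792 / 18447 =1.13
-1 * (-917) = 917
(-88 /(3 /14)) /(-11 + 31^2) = -0.43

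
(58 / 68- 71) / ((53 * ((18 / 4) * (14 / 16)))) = -40 / 119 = -0.34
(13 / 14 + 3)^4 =238.20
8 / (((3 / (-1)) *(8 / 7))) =-7 / 3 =-2.33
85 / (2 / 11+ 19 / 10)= 9350 / 229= 40.83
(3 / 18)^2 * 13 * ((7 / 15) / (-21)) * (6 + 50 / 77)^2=-851968 / 2401245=-0.35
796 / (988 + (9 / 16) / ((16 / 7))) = 203776 / 252991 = 0.81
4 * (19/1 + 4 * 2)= 108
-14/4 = -7/2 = -3.50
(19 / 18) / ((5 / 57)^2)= 6859 / 50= 137.18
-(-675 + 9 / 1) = 666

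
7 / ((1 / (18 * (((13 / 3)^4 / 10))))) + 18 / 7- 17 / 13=18198532 / 4095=4444.09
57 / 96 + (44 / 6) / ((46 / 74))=27359 / 2208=12.39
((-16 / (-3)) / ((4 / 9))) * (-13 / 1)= -156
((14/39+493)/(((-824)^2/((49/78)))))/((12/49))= 46197641/24785339904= 0.00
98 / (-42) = -7 / 3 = -2.33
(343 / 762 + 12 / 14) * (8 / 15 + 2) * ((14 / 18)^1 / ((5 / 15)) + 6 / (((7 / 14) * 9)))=1457357 / 120015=12.14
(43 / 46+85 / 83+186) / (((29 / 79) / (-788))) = -22336858002 / 55361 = -403476.42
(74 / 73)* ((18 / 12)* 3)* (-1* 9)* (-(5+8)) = 38961 / 73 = 533.71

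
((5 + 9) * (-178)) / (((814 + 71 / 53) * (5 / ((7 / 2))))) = -462266 / 216065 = -2.14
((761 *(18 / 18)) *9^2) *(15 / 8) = 115576.88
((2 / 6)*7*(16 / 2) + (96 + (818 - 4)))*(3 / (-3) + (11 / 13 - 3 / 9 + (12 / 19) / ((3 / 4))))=732718 / 2223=329.61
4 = 4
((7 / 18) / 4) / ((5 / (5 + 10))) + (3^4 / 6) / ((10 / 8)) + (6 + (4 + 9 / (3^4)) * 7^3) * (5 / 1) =2552993 / 360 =7091.65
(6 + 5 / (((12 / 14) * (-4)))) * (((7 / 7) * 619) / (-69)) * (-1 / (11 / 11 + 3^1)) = 67471 / 6624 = 10.19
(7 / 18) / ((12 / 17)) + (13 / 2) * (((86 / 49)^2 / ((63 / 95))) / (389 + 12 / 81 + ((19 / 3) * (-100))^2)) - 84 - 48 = -272268392546743 / 2071285402536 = -131.45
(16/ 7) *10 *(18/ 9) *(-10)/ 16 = -200/ 7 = -28.57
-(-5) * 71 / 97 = 3.66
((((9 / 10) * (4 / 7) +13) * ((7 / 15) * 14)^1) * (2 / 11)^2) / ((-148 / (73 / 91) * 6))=-3139 / 1190475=-0.00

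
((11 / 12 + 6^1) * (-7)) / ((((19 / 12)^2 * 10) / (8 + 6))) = -48804 / 1805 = -27.04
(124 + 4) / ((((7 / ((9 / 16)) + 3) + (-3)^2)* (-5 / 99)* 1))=-2592 / 25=-103.68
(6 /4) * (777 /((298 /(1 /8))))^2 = 1811187 /11366912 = 0.16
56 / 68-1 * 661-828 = -25299 / 17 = -1488.18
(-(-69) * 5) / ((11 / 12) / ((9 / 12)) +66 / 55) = 15525 / 109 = 142.43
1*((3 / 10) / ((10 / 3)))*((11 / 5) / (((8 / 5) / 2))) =99 / 400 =0.25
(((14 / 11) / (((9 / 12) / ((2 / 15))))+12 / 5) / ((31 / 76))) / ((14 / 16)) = 158080 / 21483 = 7.36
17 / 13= 1.31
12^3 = 1728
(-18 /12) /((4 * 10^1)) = -3 /80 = -0.04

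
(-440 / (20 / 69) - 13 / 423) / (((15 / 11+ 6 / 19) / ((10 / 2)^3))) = -16775567875 / 148473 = -112987.33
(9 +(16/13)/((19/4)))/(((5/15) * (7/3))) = 20583/1729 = 11.90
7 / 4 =1.75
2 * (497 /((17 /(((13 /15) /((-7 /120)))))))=-14768 /17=-868.71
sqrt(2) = 1.41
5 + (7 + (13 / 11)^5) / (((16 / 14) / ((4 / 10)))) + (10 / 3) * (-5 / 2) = -73855 / 966306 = -0.08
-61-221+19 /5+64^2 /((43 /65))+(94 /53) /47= 67383941 /11395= 5913.47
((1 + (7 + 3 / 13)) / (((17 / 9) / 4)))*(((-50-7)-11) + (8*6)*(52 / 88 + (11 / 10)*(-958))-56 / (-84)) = -824972568 / 935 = -882323.60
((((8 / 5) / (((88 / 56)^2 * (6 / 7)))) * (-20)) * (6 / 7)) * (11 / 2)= -784 / 11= -71.27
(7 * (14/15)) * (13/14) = 91/15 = 6.07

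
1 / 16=0.06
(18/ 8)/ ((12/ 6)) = 9/ 8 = 1.12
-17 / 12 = -1.42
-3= -3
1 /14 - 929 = -13005 /14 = -928.93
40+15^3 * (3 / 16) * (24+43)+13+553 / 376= 31924587 / 752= 42452.91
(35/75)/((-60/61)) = -427/900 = -0.47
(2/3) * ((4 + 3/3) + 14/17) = 66/17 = 3.88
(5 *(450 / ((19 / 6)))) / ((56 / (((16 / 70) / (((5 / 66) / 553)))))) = 2815560 / 133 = 21169.62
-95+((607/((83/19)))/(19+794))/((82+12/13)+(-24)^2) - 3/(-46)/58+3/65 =-94.95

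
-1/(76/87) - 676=-51463/76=-677.14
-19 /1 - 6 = -25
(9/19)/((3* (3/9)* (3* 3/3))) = 3/19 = 0.16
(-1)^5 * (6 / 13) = -6 / 13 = -0.46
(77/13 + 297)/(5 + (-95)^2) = 1969/58695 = 0.03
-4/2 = -2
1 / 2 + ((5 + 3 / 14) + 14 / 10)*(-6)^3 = -99973 / 70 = -1428.19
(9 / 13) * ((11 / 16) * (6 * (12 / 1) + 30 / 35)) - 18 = 12141 / 728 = 16.68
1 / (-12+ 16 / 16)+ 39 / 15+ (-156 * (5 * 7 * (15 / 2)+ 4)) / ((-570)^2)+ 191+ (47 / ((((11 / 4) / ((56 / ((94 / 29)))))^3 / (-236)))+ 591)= -437758562580954331 / 159210692850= -2749555.04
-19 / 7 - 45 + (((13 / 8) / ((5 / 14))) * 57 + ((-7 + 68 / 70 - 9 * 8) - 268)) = -3763 / 28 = -134.39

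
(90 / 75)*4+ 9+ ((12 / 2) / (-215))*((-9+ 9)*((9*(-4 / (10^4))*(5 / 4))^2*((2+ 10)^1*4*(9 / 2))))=69 / 5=13.80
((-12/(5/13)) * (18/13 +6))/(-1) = 1152/5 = 230.40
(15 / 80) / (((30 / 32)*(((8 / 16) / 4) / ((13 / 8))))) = 13 / 5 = 2.60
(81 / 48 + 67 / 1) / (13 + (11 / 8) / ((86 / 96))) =47257 / 10000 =4.73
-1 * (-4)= 4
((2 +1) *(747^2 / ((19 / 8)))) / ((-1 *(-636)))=1116018 / 1007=1108.26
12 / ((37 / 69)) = 828 / 37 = 22.38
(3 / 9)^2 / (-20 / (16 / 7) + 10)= 4 / 45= 0.09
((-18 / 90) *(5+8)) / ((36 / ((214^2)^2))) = -6816139252 / 45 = -151469761.16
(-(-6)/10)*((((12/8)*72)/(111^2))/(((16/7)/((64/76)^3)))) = 64512/46949855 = 0.00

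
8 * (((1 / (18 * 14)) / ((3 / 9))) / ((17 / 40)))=80 / 357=0.22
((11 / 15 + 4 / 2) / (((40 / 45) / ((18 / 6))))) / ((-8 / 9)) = -10.38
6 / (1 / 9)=54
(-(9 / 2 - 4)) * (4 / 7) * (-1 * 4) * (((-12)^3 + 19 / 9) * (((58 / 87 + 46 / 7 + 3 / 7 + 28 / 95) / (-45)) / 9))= 40279288 / 1038825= 38.77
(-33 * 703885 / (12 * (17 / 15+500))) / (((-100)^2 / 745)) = -692200509 / 2405440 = -287.76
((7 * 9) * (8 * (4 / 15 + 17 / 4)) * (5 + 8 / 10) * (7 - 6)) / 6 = 55013 / 25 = 2200.52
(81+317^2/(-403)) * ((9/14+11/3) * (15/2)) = -30700315/5642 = -5441.39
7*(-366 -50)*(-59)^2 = -10136672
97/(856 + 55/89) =8633/76239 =0.11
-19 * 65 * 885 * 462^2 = -233288955900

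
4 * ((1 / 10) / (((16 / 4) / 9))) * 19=171 / 10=17.10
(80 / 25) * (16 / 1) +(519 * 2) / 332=45091 / 830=54.33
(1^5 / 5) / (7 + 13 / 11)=11 / 450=0.02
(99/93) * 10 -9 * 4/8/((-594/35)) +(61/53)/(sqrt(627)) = 61 * sqrt(627)/33231 +44645/4092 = 10.96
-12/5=-2.40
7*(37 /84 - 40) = -3323 /12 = -276.92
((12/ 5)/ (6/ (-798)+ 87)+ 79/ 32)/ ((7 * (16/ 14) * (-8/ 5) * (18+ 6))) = -2310611/ 284344320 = -0.01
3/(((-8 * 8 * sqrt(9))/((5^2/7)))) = -25/448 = -0.06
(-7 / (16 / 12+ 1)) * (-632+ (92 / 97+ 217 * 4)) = -68952 / 97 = -710.85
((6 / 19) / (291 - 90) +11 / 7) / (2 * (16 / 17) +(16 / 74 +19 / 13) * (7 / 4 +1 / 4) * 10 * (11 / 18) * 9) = 114617009 / 13584659102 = 0.01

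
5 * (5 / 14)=25 / 14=1.79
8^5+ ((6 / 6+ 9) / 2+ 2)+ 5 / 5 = 32776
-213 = -213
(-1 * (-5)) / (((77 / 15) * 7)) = 75 / 539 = 0.14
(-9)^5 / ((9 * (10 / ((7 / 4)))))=-1148.18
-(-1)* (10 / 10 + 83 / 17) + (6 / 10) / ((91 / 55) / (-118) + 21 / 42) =190799 / 26809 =7.12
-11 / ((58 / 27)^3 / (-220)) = 11908215 / 48778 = 244.13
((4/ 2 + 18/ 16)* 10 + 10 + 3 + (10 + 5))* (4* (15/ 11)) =3555/ 11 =323.18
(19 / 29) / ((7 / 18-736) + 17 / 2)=-171 / 189776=-0.00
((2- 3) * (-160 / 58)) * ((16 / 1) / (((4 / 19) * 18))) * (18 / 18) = 3040 / 261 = 11.65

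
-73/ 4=-18.25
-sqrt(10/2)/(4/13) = -13 *sqrt(5)/4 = -7.27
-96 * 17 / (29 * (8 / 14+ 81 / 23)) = -262752 / 19111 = -13.75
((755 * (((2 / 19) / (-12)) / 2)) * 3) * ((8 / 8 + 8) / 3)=-2265 / 76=-29.80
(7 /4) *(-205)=-1435 /4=-358.75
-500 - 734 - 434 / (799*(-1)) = -985532 / 799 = -1233.46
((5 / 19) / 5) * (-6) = -0.32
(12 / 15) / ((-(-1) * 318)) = 2 / 795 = 0.00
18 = 18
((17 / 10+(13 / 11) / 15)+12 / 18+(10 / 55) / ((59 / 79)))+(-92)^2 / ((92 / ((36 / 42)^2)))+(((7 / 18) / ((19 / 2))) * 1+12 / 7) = 3917294839 / 54379710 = 72.04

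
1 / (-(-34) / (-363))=-363 / 34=-10.68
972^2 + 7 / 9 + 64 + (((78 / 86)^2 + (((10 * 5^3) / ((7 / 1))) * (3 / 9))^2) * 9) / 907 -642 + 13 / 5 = 3491702837214899 / 3697879815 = 944244.54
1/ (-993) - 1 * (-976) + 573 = 1538156/ 993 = 1549.00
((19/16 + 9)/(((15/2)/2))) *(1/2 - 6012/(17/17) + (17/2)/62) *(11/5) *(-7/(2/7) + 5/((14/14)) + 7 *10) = -134988352037/74400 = -1814359.57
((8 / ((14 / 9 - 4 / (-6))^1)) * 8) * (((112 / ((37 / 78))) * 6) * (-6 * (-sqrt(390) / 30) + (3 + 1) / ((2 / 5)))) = 7547904 * sqrt(390) / 925 + 15095808 / 37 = 569139.85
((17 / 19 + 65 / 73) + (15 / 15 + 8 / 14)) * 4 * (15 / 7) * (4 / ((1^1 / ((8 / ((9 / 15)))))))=104284800 / 67963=1534.43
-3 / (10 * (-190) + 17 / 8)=8 / 5061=0.00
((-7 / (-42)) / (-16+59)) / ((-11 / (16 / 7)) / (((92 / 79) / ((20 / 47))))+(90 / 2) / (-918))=-147016 / 68559415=-0.00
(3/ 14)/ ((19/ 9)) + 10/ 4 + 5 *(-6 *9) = -35564/ 133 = -267.40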